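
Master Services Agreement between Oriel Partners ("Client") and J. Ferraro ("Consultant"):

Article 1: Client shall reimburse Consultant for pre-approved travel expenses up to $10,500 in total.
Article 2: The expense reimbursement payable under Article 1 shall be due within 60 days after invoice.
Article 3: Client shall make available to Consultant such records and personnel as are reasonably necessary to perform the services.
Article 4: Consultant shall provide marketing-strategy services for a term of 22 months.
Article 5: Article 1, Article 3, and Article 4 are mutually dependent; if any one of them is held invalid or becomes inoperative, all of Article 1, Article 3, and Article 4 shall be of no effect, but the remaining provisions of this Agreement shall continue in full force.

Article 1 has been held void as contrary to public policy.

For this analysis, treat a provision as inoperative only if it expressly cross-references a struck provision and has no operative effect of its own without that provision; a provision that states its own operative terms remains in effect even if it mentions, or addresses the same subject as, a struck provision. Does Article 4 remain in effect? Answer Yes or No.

No

Article 1 is struck. Article 2 operates only by reference to Article 1, so it falls with Article 1. Article 5 declares Article 1, Article 3, and Article 4 mutually dependent; since one of them has fallen, all of them are of no effect. That brings down Article 3 and Article 4 as well. The remainder continues in force under Article 5. Only Article 5 remains in effect. Article 4 is among the inoperative provisions, so the answer is no.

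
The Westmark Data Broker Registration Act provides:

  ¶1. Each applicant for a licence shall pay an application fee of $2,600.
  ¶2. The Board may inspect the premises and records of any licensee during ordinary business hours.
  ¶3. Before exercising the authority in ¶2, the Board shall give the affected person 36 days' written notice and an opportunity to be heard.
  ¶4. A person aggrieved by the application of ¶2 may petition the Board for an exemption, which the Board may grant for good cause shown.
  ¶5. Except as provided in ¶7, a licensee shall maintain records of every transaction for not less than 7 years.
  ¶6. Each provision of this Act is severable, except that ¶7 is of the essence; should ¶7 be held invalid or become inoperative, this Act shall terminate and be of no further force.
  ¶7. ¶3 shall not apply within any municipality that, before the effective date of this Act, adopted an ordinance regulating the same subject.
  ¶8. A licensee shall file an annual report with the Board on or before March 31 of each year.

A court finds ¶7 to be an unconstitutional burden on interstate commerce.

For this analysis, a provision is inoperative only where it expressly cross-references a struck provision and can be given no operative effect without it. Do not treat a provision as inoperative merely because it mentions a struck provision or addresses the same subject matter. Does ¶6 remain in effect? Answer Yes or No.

No

¶7 is struck. No other provision's operative terms depend on ¶7. ¶6 makes ¶7 an essential term, and ¶7 is the provision held invalid; under ¶6, the entire Act is therefore void. No provision of the Act survives. ¶6 is among the inoperative provisions, so the answer is no.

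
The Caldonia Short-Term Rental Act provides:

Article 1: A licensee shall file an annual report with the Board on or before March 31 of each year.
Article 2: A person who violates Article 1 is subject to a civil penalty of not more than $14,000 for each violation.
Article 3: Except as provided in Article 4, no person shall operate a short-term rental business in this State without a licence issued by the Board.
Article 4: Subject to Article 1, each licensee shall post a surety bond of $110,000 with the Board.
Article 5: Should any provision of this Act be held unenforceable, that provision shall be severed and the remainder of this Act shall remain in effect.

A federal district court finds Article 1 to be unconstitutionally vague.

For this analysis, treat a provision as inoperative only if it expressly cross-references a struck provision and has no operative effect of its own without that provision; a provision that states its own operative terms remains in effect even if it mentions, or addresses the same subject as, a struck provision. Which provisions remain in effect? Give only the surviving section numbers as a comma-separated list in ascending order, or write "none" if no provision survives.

Article 1 is struck. Article 2 merely fixes the civil penalty for violating Article 1; with Article 1 gone it has nothing to operate on and falls away. Article 4 mentions Article 1 but its own obligation stands independently of Article 1, so Article 4 is not affected. Article 5 is a severability clause and preserves every provision that can still be given independent effect. That leaves Article 3, Article 4, and Article 5 in effect.

3, 4, 5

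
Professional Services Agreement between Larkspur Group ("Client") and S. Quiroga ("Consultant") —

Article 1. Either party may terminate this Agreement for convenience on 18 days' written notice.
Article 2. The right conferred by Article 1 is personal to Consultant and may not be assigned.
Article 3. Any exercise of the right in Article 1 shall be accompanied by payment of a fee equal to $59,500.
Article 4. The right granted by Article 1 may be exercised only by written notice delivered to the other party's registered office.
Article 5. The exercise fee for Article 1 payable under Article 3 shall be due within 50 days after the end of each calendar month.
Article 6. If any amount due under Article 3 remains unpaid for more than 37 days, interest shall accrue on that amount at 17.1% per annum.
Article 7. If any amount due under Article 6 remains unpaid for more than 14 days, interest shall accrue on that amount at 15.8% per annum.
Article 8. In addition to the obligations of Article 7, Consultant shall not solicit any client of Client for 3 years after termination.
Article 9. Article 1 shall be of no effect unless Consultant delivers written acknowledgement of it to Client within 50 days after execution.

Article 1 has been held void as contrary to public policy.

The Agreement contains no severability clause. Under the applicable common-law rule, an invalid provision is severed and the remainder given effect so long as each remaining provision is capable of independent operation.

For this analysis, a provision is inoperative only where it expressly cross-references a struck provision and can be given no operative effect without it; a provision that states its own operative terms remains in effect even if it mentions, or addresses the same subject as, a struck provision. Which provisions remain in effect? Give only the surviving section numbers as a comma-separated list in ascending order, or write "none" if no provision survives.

Article 1 is struck. Article 2 has no operative effect of its own apart from Article 1 and is therefore inoperative. Article 3 operates only by reference to Article 1, so it falls with Article 1. Article 4 merely fixes the notice requirement for Article 1; with Article 1 gone it has nothing to operate on and falls away. Article 9 merely fixes the acknowledgement condition for Article 1; with Article 1 gone it has nothing to operate on and falls away. Article 5 does nothing except set the payment deadline for the exercise fee for Article 1 by reference to Article 3; with Article 3 gone it has no independent effect and is inoperative. The whole of Article 6 is the default interest on the exercise fee for Article 1, defined by reference to Article 3, so Article 6 cannot stand once Article 3 is removed. Article 7 operates only by reference to Article 6, so it falls with Article 6. Although Article 8 refers to Article 7, its operative terms do not depend on Article 7, so it remains in effect. With no severability clause, the stated default rule severs what cannot stand and enforces each remaining provision that can operate on its own. Only Article 8 remains in effect.

8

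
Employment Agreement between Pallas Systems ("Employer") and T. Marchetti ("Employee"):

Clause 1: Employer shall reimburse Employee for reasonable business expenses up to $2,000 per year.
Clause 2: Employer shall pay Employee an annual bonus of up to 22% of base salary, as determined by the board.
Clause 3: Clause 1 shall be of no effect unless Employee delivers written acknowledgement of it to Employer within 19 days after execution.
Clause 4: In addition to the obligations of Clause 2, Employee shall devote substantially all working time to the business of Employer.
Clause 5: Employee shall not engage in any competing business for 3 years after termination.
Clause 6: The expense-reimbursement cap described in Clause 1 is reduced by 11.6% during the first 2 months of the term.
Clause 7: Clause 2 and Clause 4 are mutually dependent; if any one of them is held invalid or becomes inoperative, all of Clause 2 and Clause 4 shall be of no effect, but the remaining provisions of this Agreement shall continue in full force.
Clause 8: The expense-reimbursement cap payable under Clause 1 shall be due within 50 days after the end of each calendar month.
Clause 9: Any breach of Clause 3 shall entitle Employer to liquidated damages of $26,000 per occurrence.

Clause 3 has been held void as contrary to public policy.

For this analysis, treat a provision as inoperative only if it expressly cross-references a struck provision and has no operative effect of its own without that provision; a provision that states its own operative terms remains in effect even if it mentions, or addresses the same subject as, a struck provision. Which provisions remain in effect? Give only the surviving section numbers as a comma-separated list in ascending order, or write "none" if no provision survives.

Clause 3 is struck. Clause 9 has no operative effect of its own apart from Clause 3 and is therefore inoperative. Clause 7 ties Clause 2 and Clause 4 together, but none of those is affected here; the remaining provisions continue in force under Clause 7. That leaves Clause 1, Clause 2, Clause 4, Clause 5, Clause 6, Clause 7, and Clause 8 in effect.

1, 2, 4, 5, 6, 7, 8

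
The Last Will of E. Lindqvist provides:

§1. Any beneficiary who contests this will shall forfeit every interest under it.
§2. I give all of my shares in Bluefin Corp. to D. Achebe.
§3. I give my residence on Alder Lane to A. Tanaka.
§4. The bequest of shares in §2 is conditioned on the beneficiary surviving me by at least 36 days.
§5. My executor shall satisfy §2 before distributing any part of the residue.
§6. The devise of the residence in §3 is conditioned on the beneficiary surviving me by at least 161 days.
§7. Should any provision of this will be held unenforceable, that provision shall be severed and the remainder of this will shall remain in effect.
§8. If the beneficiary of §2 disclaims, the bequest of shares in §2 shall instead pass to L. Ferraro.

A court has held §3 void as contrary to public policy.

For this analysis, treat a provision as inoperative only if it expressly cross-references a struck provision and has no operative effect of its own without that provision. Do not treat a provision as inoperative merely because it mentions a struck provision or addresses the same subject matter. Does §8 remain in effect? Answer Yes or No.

§3 is struck. §6 has no operative effect of its own apart from §3 and is therefore inoperative. Under the severability clause in §7, the remaining provisions continue in force. §1, §2, §4, §5, §7, and §8 remain in effect. §8 is among the surviving provisions, so the answer is yes.

Yes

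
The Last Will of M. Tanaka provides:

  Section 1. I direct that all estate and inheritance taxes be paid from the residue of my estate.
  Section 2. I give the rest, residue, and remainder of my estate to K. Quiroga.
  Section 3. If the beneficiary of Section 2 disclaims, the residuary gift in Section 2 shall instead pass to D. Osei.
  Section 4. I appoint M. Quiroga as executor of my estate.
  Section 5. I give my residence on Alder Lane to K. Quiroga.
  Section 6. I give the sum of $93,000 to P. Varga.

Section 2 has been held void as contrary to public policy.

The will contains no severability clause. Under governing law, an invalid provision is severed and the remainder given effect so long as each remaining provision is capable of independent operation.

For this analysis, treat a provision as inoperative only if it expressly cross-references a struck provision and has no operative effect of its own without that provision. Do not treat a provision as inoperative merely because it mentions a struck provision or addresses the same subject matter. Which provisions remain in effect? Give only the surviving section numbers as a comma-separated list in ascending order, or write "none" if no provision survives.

1, 4, 5, 6

Section 2 is struck. Section 3 operates only by reference to Section 2, so it falls with Section 2. With no severability clause, the stated default rule severs what cannot stand and enforces each remaining provision that can operate on its own. That leaves Section 1, Section 4, Section 5, and Section 6 in effect.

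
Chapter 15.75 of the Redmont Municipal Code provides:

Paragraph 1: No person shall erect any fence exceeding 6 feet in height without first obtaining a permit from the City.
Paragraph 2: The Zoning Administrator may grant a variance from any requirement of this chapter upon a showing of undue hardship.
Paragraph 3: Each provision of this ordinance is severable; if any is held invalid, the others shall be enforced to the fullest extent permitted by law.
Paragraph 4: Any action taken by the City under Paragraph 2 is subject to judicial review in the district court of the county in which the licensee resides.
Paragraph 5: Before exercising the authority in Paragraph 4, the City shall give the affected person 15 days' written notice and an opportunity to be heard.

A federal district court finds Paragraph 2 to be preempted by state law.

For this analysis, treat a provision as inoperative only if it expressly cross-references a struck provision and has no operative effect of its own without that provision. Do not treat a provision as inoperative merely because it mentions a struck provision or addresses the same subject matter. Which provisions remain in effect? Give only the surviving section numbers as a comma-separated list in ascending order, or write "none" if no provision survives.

Paragraph 2 is struck. Paragraph 4 merely fixes the judicial-review right for Paragraph 2; with Paragraph 2 gone it has nothing to operate on and falls away. Paragraph 5 merely fixes the notice-and-hearing requirement for Paragraph 4; with Paragraph 4 gone it has nothing to operate on and falls away. Under the severability clause in Paragraph 3, the remaining provisions continue in force. That leaves Paragraph 1 and Paragraph 3 in effect.

1, 3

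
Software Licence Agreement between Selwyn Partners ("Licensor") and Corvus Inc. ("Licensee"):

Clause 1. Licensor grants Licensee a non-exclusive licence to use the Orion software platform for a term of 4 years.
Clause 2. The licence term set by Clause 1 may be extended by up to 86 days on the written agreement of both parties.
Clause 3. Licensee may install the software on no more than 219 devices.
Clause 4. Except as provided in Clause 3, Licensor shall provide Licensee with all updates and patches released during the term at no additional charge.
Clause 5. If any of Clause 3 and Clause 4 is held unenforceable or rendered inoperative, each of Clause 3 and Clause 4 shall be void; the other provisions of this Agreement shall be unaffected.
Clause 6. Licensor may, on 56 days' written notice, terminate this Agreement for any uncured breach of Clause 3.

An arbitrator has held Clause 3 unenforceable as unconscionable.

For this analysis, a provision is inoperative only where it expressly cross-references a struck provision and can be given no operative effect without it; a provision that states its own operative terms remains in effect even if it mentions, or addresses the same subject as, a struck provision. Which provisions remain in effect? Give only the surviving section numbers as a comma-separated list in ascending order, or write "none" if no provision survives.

Clause 3 is struck. The only function of Clause 6 is the termination right for breach of Clause 3, so it cannot stand once Clause 3 is removed. Clause 5 declares Clause 3 and Clause 4 mutually dependent; since one of them has fallen, all of them are of no effect. That brings down Clause 4 as well. The remainder continues in force under Clause 5. The provisions still in force are Clause 1, Clause 2, and Clause 5.

1, 2, 5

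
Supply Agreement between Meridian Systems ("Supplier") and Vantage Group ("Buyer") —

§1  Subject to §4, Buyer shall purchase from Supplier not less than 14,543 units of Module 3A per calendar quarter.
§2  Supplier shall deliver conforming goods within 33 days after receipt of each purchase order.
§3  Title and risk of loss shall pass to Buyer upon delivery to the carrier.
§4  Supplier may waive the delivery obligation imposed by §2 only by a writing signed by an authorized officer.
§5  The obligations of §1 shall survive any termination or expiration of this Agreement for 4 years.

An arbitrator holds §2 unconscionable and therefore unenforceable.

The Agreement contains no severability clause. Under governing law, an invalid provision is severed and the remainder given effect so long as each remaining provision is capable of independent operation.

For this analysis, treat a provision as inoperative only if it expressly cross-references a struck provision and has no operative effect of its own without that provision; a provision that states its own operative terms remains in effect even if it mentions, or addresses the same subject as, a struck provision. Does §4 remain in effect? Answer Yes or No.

No

§2 is struck. §4 operates only by reference to §2, so it falls with §2. §1 mentions §4 but its own obligation stands independently of §4, so §1 is not affected. Under the stated default rule, only provisions that cannot operate independently fall away; the rest are enforced. That leaves §1, §3, and §5 in effect. §4 is among the inoperative provisions, so the answer is no.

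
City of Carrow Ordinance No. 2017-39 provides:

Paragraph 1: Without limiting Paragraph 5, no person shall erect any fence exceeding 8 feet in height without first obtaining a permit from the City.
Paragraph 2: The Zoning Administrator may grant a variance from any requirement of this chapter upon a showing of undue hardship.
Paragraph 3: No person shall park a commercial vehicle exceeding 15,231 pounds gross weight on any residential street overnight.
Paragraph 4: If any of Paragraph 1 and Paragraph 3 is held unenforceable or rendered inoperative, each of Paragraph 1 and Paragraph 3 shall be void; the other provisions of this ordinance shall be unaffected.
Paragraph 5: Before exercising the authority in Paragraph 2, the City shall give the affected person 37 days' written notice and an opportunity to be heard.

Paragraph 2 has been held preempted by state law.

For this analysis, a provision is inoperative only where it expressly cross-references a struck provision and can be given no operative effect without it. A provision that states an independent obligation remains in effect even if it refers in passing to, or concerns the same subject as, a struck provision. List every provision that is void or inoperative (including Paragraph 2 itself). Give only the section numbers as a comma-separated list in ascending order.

Paragraph 2 is struck. Paragraph 5 operates only by reference to Paragraph 2, so it falls with Paragraph 2. Although Paragraph 1 refers to Paragraph 5, its operative terms do not depend on Paragraph 5, so it remains in effect. Paragraph 4 ties Paragraph 1 and Paragraph 3 together, but none of those is affected here; the remaining provisions continue in force under Paragraph 4. Paragraph 1, Paragraph 3, and Paragraph 4 remain in effect.

2, 5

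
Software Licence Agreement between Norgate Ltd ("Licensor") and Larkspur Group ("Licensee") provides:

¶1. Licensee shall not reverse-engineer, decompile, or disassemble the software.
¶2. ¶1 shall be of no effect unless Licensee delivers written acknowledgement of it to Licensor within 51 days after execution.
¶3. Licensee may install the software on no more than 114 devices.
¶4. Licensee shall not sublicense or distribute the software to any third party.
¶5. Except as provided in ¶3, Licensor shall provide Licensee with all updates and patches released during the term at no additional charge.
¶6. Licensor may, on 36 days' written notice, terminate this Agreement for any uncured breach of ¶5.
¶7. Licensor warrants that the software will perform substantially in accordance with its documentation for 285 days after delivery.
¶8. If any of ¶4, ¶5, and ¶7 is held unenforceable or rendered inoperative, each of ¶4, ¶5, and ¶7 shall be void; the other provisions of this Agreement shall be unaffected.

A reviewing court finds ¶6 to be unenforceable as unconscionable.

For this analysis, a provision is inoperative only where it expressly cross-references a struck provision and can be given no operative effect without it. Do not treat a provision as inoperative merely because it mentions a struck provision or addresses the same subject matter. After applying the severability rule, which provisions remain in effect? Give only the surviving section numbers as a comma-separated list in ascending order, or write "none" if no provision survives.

¶6 is struck. Nothing else in the Agreement is defined by reference to ¶6. ¶8 ties ¶4, ¶5, and ¶7 together, but none of those is affected here; the remaining provisions continue in force under ¶8. The provisions still in force are ¶1, ¶2, ¶3, ¶4, ¶5, ¶7, and ¶8.

1, 2, 3, 4, 5, 7, 8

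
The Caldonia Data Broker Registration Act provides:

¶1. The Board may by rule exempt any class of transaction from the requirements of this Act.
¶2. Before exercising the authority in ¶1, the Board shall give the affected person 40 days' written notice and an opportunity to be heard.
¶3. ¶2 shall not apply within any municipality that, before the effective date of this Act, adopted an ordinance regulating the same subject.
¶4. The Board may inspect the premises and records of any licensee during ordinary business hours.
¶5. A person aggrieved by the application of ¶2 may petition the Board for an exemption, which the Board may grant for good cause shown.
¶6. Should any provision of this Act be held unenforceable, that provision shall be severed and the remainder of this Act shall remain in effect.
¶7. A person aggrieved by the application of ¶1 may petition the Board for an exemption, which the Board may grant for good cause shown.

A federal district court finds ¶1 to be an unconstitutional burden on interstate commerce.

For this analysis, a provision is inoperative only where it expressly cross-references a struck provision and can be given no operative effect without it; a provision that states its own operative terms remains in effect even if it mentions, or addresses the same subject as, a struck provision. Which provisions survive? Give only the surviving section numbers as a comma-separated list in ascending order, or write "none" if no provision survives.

¶1 is struck. ¶2 has no operative effect of its own apart from ¶1 and is therefore inoperative. ¶7 operates only by reference to ¶1, so it falls with ¶1. ¶3 has no operative effect of its own apart from ¶2 and is therefore inoperative. ¶5 has no operative effect of its own apart from ¶2 and is therefore inoperative. Under the severability clause in ¶6, the remaining provisions continue in force. The provisions still in force are ¶4 and ¶6.

4, 6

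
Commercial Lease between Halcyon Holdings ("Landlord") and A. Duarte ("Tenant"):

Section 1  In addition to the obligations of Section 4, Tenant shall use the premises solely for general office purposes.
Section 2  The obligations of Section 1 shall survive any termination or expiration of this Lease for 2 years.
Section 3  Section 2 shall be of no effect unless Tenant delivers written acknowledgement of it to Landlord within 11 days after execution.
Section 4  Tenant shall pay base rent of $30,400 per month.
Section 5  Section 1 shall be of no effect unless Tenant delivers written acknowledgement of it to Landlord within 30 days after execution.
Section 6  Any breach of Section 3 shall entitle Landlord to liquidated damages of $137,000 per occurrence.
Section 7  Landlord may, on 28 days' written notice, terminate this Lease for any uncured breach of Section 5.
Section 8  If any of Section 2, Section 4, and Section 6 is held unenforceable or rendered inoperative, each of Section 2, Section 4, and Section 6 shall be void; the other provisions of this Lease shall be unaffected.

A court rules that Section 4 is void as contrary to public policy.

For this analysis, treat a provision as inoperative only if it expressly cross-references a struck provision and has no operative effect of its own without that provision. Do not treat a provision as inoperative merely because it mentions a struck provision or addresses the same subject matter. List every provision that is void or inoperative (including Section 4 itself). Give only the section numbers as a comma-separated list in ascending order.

2, 3, 4, 6

Section 4 is struck. Although Section 1 refers to Section 4, its operative terms do not depend on Section 4, so it remains in effect. No other provision's operative terms depend on Section 4. Section 8 declares Section 2, Section 4, and Section 6 mutually dependent; since one of them has fallen, all of them are of no effect. That brings down Section 2 and Section 6 as well. Section 3 in turn depends solely on a provision now struck and likewise falls. The remainder continues in force under Section 8. Section 1, Section 5, Section 7, and Section 8 remain in effect.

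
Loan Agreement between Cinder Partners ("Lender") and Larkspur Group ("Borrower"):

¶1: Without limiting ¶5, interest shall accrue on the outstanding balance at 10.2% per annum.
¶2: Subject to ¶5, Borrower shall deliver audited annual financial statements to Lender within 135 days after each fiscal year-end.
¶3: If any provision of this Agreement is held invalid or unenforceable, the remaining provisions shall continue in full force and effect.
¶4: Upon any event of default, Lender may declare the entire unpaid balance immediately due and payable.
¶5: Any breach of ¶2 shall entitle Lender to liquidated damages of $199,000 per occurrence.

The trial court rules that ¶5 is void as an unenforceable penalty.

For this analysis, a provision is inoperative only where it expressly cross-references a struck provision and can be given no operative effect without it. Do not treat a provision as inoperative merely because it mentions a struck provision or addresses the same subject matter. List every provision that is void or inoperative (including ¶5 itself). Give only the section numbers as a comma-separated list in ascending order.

5

¶5 is struck. Although ¶1 refers to ¶5, its operative terms do not depend on ¶5, so it remains in effect. Although ¶2 refers to ¶5, its operative terms do not depend on ¶5, so it remains in effect. Nothing else in the Agreement is defined by reference to ¶5. Under the severability clause in ¶3, the remaining provisions continue in force. That leaves ¶1, ¶2, ¶3, and ¶4 in effect.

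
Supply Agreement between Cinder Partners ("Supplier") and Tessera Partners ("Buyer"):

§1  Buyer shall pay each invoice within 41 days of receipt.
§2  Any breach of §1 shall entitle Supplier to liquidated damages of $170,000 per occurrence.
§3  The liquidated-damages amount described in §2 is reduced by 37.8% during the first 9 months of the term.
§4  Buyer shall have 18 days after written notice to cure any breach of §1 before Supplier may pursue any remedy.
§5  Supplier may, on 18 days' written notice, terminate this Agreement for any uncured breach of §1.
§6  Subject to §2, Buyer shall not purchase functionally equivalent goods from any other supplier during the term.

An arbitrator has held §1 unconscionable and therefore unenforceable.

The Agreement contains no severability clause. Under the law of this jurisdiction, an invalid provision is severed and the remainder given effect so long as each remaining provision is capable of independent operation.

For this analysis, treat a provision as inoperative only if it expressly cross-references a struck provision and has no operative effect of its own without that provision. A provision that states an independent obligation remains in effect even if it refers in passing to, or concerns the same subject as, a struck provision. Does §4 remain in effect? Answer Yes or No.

No

§1 is struck. §2 has no operative effect of its own apart from §1 and is therefore inoperative. The only function of §4 is the cure period for breach of §1, so it cannot stand once §1 is removed. §5 operates only by reference to §1, so it falls with §1. §3 does nothing except set the introductory reduction to the liquidated-damages amount by reference to §2; with §2 gone it has no independent effect and is inoperative. Although §6 refers to §2, its operative terms do not depend on §2, so it remains in effect. With no severability clause, the stated default rule severs what cannot stand and enforces each remaining provision that can operate on its own. Only §6 remains in effect. §4 is among the inoperative provisions, so the answer is no.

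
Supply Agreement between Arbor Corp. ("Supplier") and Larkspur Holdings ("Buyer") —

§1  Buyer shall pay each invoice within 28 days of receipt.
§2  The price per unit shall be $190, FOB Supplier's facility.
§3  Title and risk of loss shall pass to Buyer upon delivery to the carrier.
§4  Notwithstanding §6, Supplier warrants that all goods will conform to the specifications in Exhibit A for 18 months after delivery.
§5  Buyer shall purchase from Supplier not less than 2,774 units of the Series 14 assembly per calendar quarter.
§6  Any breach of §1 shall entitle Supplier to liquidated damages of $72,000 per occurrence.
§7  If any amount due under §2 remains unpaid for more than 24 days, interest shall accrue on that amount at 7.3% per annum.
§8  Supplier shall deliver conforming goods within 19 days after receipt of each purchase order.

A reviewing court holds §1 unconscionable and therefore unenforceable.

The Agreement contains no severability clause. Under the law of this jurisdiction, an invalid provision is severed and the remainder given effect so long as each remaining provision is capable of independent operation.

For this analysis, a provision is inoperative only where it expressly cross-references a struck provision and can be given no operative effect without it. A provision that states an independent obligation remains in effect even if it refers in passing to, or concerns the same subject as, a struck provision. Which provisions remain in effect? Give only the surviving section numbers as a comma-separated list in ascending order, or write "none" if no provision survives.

§1 is struck. The whole of §6 is the liquidated-damages amount, defined by reference to §1, so §6 cannot stand once §1 is removed. §4 mentions §6 but its own obligation stands independently of §6, so §4 is not affected. Under the stated default rule, only provisions that cannot operate independently fall away; the rest are enforced. The provisions still in force are §2, §3, §4, §5, §7, and §8.

2, 3, 4, 5, 7, 8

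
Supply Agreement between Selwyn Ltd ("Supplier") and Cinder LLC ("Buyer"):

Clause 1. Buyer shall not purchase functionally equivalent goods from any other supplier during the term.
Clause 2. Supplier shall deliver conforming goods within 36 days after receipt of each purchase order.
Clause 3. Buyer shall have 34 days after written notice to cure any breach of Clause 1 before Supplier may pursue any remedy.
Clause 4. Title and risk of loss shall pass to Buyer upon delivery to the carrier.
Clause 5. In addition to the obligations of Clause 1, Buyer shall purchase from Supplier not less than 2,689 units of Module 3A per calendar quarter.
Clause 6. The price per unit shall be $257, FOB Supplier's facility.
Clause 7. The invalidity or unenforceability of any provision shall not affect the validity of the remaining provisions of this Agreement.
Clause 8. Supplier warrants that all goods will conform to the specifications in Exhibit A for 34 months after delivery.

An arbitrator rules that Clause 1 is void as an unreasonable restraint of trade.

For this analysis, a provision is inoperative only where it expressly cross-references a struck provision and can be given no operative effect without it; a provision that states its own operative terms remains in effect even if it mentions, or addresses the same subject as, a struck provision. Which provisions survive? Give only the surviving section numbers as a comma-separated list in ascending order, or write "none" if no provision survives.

Clause 1 is struck. Clause 3 merely fixes the cure period for breach of Clause 1; with Clause 1 gone it has nothing to operate on and falls away. Although Clause 5 refers to Clause 1, its operative terms do not depend on Clause 1, so it remains in effect. Under the severability clause in Clause 7, the remaining provisions continue in force. That leaves Clause 2, Clause 4, Clause 5, Clause 6, Clause 7, and Clause 8 in effect.

2, 4, 5, 6, 7, 8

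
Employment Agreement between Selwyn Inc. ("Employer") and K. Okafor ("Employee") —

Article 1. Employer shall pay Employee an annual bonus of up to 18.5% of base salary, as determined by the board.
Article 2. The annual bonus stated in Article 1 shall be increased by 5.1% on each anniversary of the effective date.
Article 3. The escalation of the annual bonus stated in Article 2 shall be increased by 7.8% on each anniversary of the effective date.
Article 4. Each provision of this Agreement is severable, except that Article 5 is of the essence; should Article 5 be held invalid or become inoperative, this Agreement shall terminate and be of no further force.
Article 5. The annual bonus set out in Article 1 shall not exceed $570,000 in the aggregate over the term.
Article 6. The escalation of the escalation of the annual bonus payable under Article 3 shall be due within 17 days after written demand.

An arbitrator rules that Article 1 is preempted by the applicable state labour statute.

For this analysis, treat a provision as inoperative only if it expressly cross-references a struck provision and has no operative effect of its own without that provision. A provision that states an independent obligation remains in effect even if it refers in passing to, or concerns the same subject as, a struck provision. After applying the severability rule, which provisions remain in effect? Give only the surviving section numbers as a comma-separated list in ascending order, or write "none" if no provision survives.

Article 1 is struck. Article 2 has no operative effect of its own apart from Article 1 and is therefore inoperative. Article 5 operates only by reference to Article 1, so it falls with Article 1. Article 3 has no operative effect of its own apart from Article 2 and is therefore inoperative. Article 6 does nothing except set the payment deadline for the escalation of the escalation of the annual bonus by reference to Article 3; with Article 3 gone it has no independent effect and is inoperative. Article 4 makes Article 5 an essential term, and Article 5 has been rendered inoperative by the cascade; under Article 4, the entire Agreement is therefore void. No provision of the Agreement survives.

none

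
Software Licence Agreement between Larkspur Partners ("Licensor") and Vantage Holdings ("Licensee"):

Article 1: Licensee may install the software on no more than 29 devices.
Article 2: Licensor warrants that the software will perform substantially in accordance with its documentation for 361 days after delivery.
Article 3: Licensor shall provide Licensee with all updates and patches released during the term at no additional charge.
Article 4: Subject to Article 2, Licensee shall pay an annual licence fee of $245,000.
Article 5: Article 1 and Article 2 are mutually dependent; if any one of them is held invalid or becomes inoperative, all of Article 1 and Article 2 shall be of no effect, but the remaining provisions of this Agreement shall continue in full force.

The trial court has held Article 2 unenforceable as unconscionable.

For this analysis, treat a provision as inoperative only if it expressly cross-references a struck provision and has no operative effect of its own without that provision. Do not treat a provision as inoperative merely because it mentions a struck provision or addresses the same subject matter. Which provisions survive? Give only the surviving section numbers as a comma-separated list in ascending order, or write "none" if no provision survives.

Article 2 is struck. Article 4 mentions Article 2 but its own obligation stands independently of Article 2, so Article 4 is not affected. Nothing else in the Agreement is defined by reference to Article 2. Article 5 declares Article 1 and Article 2 mutually dependent; since one of them has fallen, all of them are of no effect. That brings down Article 1 as well. The remainder continues in force under Article 5. That leaves Article 3, Article 4, and Article 5 in effect.

3, 4, 5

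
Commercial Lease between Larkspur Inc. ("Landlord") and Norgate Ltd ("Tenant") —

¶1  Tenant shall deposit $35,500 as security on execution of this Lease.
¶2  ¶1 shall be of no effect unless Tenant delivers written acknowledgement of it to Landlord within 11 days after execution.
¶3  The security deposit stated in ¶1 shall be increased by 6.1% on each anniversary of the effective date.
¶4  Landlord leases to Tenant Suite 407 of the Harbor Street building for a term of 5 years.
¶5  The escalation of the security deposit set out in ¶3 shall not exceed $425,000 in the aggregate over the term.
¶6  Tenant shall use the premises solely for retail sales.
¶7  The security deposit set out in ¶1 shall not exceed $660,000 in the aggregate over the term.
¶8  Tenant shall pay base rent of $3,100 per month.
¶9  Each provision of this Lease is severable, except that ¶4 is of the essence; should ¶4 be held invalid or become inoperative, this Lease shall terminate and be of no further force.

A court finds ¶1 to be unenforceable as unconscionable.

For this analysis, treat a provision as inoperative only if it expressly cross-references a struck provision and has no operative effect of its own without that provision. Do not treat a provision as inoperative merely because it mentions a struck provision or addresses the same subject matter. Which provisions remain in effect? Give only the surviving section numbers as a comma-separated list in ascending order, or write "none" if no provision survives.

4, 6, 8, 9

¶1 is struck. ¶2 merely fixes the acknowledgement condition for ¶1; with ¶1 gone it has nothing to operate on and falls away. ¶3 does nothing except set the escalation of the security deposit by reference to ¶1; with ¶1 gone it has no independent effect and is inoperative. ¶7 operates only by reference to ¶1, so it falls with ¶1. The whole of ¶5 is the aggregate cap on the escalation of the security deposit, defined by reference to ¶3, so ¶5 cannot stand once ¶3 is removed. ¶9 makes ¶4 an essential term, but ¶4 is unaffected, so the severability proviso in ¶9 preserves the remaining provisions. That leaves ¶4, ¶6, ¶8, and ¶9 in effect.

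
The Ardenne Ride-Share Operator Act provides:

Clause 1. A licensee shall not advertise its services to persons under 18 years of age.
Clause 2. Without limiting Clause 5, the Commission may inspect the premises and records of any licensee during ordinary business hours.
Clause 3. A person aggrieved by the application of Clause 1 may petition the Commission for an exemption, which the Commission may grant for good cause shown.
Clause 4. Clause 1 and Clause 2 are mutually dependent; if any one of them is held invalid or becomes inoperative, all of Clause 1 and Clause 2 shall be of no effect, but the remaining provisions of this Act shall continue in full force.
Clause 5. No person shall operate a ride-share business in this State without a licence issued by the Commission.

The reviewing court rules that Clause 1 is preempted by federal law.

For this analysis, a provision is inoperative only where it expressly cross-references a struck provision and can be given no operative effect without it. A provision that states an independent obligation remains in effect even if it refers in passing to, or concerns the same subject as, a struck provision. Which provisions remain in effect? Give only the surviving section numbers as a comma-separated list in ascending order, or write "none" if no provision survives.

Clause 1 is struck. Clause 3 operates only by reference to Clause 1, so it falls with Clause 1. Clause 4 declares Clause 1 and Clause 2 mutually dependent; since one of them has fallen, all of them are of no effect. That brings down Clause 2 as well. The remainder continues in force under Clause 4. That leaves Clause 4 and Clause 5 in effect.

4, 5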